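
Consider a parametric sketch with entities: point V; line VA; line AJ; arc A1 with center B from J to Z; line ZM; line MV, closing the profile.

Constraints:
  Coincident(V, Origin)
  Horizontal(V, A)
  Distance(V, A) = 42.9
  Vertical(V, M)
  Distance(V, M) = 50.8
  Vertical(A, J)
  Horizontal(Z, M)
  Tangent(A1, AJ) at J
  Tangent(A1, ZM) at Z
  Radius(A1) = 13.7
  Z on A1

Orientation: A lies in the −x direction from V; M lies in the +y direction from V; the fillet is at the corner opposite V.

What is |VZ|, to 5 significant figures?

58.594

V is at the origin; V and A share the same y with |VA| = 42.9 and A on the −x side, so A = (-42.900, 0.0000). VM is vertical with |VM| = 50.8 and M on the +y side, so M = (0.0000, 50.800). The virtual corner opposite V is at (-42.900, 50.800). A1 meets AJ tangentially, so BJ is at right angles to AJ and tangency of A1 to ZM means the radius BZ is perpendicular to ZM, with radius 13.7, so the center B sits 13.7 in from both sides at B = (-29.200, 37.100). That places the tangent points at J = (-42.900, 37.100) on AJ and Z = (-29.200, 50.800) on ZM. Then |VZ| = |Z − V| = 58.594.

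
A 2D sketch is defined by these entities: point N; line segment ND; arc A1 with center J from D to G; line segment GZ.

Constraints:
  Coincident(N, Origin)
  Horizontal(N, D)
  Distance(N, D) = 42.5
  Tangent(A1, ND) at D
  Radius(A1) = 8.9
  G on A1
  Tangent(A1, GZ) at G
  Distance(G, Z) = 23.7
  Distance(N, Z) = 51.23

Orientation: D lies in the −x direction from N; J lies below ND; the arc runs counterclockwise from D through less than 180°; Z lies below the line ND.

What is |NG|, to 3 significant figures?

52.0

Checks: |JG| = 8.900 ✓; ∠(JG, GZ) = 90.00° ✓; |GZ| = 23.70 ✓; |NZ| = 51.23 ✓.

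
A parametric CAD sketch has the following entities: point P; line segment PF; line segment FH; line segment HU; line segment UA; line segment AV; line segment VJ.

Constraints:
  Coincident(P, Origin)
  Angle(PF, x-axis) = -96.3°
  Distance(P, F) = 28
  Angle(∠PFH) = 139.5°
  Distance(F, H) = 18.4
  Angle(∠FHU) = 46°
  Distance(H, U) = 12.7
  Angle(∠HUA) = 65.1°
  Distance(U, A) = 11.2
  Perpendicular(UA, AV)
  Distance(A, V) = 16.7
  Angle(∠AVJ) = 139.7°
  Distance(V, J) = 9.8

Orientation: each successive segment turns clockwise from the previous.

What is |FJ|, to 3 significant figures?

30.7

P is at the origin; PF runs at -96.3° with length 28.0, so F = (-3.07, -27.8). ∠PFH = 139.5° gives FH at -137° from the x-axis; with |FH| = 18.4, H = (-16.5, -40.4). ∠FHU = 46.0° gives HU at 89.2° from the x-axis; with |HU| = 12.7, U = (-16.3, -27.7). ∠HUA = 65.1° gives UA at -25.7° from the x-axis; with |UA| = 11.2, A = (-6.22, -32.6). UA ⟂ AV, so AV runs at -116°; with |AV| = 16.7, V = (-13.5, -47.6). ∠AVJ = 139.7° gives VJ at -156° from the x-axis; with |VJ| = 9.8, J = (-22.4, -51.6). Then |FJ| = |J − F| = 30.7.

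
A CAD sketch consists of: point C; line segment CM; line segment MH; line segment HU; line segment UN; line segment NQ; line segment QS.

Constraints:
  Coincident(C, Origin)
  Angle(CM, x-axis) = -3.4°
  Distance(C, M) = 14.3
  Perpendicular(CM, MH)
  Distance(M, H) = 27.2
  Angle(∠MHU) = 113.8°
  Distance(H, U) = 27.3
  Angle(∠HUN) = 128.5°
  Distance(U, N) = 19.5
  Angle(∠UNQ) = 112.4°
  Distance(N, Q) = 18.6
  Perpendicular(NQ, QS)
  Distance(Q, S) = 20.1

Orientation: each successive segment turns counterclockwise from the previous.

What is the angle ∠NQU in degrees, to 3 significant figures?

34.7°

C is at the origin; CM runs at -3.4° with length 14.3, so M = (14.3, -0.848). CM is perpendicular to MH, so MH runs at 86.6°; with |MH| = 27.2, H = (15.9, 26.3). ∠MHU = 113.8° gives HU at 153° from the x-axis; with |HU| = 27.3, U = (-8.39, 38.8). ∠HUN = 128.5° gives UN at -156° from the x-axis; with |UN| = 19.5, N = (-26.2, 30.8). ∠UNQ = 112.4° gives NQ at -88.1° from the x-axis; with |NQ| = 18.6, Q = (-25.5, 12.2). Then cos ∠NQU = QN·QU / (|QN||QU|), giving 34.7°.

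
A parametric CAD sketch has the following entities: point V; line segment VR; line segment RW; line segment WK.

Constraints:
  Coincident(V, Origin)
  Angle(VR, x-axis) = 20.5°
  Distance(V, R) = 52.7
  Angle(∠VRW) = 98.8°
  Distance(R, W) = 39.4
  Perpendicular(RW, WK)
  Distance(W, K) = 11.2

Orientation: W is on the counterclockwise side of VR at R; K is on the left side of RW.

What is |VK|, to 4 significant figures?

62.64

V is at the origin; VR runs at 20.5° with length 52.7, so R = 52.7·(cos 20.5°, sin 20.5°) = (49.36, 18.46). ∠VRW = 98.8°, so RW runs at 20.5° + (180° − 98.8°) = 101.7° from the x-axis; with |RW| = 39.4, W = R + 39.4·(cos 101.7°, sin 101.7°) = (41.37, 57.04). The perpendicularity gives WK at right angles to RW; with |WK| = 11.2 on the left of RW, K = W + 11.2·(-0.9792, -0.2028) = (30.41, 54.77). Then |VK| = |K − V| = 62.64.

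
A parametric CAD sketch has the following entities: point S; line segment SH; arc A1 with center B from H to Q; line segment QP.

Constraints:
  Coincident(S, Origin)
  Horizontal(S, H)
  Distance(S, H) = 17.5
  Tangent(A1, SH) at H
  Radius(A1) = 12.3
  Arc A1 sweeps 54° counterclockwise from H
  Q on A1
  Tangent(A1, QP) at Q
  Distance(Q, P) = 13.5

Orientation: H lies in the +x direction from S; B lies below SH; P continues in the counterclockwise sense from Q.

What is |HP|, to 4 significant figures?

23.99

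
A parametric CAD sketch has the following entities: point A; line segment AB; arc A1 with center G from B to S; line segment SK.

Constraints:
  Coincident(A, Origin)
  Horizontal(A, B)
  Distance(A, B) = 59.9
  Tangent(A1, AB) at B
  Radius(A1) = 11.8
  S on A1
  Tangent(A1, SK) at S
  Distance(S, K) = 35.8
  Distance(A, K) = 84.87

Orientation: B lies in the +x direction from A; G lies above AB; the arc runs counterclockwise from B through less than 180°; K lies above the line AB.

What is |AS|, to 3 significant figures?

72.7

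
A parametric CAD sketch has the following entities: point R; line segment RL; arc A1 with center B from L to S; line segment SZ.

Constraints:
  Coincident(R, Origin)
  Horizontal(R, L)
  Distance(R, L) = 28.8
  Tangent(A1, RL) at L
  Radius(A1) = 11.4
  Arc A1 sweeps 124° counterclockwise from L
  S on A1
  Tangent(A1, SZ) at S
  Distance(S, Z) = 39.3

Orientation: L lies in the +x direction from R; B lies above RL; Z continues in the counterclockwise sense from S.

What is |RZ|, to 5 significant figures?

52.921

R is at the origin; RL is horizontal with |RL| = 28.8 and L on the +x side, so L = (28.800, 0.0000). Tangency of A1 to RL means the radius BL is perpendicular to RL, so B = L + (0, 11.4) = (28.800, 11.400). On A1, L sits at bearing -90° from B; a 124° counterclockwise sweep puts S at bearing 34°, so S = B + 11.4·(cos 34°, sin 34°) = (38.251, 17.775). Since A1 is tangent to SZ there, BS ⟂ SZ, so SZ runs along (−sin 34°, cos 34°); with |SZ| = 39.3, Z = (16.275, 50.356). Then |RZ| = |Z − R| = 52.921.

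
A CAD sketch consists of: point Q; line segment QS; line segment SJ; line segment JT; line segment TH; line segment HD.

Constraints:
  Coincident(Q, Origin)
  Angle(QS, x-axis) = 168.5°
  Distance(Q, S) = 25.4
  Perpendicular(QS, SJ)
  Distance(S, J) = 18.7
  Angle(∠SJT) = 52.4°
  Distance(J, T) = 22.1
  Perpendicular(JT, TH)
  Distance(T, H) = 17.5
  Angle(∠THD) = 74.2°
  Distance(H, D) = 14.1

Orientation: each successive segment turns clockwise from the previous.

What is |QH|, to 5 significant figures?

20.484

∠SJT = 52.4° gives JT at -49.100° from the x-axis; with |JT| = 22.1, T = (-6.6921, 6.6842). JT is perpendicular to TH, so TH runs at -139.10°; with |TH| = 17.5, H = (-19.920, -4.7738). Then |QH| = |H − Q| = 20.484.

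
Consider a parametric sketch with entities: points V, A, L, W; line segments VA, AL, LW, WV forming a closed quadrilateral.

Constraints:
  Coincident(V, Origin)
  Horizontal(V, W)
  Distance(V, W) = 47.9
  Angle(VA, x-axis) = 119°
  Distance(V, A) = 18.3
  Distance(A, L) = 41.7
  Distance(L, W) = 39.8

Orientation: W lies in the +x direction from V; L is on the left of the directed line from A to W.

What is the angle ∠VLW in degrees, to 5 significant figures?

68.635°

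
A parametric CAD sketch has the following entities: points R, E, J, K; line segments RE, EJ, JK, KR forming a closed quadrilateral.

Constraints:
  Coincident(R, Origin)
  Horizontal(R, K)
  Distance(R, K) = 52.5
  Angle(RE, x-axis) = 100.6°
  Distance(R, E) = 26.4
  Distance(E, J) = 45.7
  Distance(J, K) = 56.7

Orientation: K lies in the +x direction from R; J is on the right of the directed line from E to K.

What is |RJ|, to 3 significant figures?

19.6

Checks: |EJ| = 45.70 ✓; |JK| = 56.70 ✓.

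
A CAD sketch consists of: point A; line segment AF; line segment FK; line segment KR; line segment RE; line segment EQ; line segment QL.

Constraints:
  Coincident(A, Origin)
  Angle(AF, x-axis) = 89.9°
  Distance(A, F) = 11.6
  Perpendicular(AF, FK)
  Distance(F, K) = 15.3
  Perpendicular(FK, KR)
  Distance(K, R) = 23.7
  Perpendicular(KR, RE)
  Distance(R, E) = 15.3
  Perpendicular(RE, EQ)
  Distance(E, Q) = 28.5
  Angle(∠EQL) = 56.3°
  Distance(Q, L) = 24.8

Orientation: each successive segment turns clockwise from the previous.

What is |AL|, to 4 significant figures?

20.80

A is at the origin; AF runs at 89.9° with length 11.6, so F = (0.02025, 11.60). AF is perpendicular to FK, so FK runs at -0.1000°; with |FK| = 15.3, K = (15.32, 11.57). FK is perpendicular to KR, so KR runs at -90.10°; with |KR| = 23.7, R = (15.28, -12.13). KR is perpendicular to RE, so RE runs at 179.9°; with |RE| = 15.3, E = (-0.02112, -12.10). The perpendicularity gives EQ at right angles to RE, so EQ runs at 89.90°; with |EQ| = 28.5, Q = (0.02862, 16.40). ∠EQL = 56.3° gives QL at -33.80° from the x-axis; with |QL| = 24.8, L = (20.64, 2.604). Then |AL| = |L − A| = 20.80.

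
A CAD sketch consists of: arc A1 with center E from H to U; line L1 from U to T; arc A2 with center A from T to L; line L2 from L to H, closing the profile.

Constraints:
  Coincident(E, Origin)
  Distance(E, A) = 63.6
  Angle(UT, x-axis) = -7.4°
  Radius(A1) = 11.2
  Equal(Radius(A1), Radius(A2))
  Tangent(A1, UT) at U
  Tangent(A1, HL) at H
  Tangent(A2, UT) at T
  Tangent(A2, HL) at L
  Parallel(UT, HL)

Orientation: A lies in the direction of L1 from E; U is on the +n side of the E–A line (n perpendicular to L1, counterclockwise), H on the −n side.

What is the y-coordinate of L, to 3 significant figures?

-19.3

The slot axis is L1's direction at -7.4°, so u = (cos -7.4°, sin -7.4°) = (0.992, -0.129) and n = (−sin -7.4°, cos -7.4°) = (0.129, 0.992). E is at the origin and A lies 63.6 along u from E, so A = 63.6·u = (63.1, -8.19). Tangency of A1 to both parallel lines with radius 11.2 puts U and H at E ± 11.2·n: U = (1.44, 11.1), H = (-1.44, -11.1). Equal radii place T and L the same way about A: T = A + 11.2·n = (64.5, 2.92), L = A − 11.2·n = (61.6, -19.3). So L.y = -19.3.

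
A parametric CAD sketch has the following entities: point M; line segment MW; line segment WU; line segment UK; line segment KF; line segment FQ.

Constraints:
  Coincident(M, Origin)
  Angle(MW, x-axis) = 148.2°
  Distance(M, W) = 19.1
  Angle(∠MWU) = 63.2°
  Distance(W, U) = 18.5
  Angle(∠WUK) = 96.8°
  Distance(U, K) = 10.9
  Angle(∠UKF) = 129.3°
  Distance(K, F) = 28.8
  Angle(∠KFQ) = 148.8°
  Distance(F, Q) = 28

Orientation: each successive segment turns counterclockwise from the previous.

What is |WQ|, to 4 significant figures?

47.39

M is at the origin; MW runs at 148.2° with length 19.1, so W = (-16.23, 10.06). ∠MWU = 63.2° gives WU at -95.00° from the x-axis; with |WU| = 18.5, U = (-17.85, -8.365). ∠WUK = 96.8° gives UK at -11.80° from the x-axis; with |UK| = 10.9, K = (-7.176, -10.59). ∠UKF = 129.3° gives KF at 38.90° from the x-axis; with |KF| = 28.8, F = (15.24, 7.492). ∠KFQ = 148.8° gives FQ at 70.10° from the x-axis; with |FQ| = 28.0, Q = (24.77, 33.82). Then |WQ| = |Q − W| = 47.39.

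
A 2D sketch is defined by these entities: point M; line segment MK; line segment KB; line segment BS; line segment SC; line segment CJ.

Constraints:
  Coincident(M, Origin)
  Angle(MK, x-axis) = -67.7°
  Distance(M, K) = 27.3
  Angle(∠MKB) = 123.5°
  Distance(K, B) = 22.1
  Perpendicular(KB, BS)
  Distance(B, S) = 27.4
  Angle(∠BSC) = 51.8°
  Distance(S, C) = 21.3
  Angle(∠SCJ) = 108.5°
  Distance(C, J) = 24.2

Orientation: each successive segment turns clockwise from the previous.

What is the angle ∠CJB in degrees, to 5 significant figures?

64.785°

M is at the origin; MK runs at -67.7° with length 27.3, so K = (10.359, -25.258). ∠MKB = 123.5° gives KB at -124.20° from the x-axis; with |KB| = 22.1, B = (-2.0629, -43.537). KB is perpendicular to BS, so BS runs at 145.80°; with |BS| = 27.4, S = (-24.725, -28.136). ∠BSC = 51.8° gives SC at 17.600° from the x-axis; with |SC| = 21.3, C = (-4.4219, -21.695). ∠SCJ = 108.5° gives CJ at -53.900° from the x-axis; with |CJ| = 24.2, J = (9.8366, -41.248). Then cos ∠CJB = JC·JB / (|JC||JB|), giving 64.785°.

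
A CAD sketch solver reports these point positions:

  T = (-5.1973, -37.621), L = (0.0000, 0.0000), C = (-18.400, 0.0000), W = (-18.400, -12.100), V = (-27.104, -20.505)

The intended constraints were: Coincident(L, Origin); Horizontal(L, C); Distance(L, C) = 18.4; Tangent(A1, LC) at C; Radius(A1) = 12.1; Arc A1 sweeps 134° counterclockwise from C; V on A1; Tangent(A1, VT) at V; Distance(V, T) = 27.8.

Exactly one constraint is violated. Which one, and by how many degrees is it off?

Tangent(A1, VT) at V — off by 8.00°.

L = (0.00, 0.00) ✓; L.y = 0.00, C.y = 0.00 ✓; |LC| = 18.40 ✓; ∠(WC, CL) = 90.00° ✓; |WC| = 12.10 ✓; bearing(W→V) − bearing(W→C) = 134.0° ✓; |WV| = 12.10 ✓; ∠(WV, VT) = 82.00° ✗; |VT| = 27.80 ✓.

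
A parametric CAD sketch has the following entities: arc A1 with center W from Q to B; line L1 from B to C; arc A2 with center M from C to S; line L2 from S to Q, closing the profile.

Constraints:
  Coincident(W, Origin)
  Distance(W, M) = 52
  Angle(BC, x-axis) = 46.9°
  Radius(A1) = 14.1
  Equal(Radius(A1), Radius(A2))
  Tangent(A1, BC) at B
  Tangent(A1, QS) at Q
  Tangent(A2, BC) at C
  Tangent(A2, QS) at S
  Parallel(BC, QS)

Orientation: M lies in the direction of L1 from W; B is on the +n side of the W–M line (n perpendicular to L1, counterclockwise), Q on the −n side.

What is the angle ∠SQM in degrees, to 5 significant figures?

15.171°

The slot axis is L1's direction at 46.9°, so u = (cos 46.9°, sin 46.9°) = (0.68327, 0.73016) and n = (−sin 46.9°, cos 46.9°) = (-0.73016, 0.68327). W is at the origin and M lies 52.0 along u from W, so M = 52.0·u = (35.530, 37.968). Tangency of A1 to both parallel lines with radius 14.1 puts B and Q at W ± 14.1·n: B = (-10.295, 9.6342), Q = (10.295, -9.6342). Equal radii place C and S the same way about M: C = M + 14.1·n = (25.235, 47.603), S = M − 14.1·n = (45.826, 28.334). Then cos ∠SQM = QS·QM / (|QS||QM|), giving 15.171°.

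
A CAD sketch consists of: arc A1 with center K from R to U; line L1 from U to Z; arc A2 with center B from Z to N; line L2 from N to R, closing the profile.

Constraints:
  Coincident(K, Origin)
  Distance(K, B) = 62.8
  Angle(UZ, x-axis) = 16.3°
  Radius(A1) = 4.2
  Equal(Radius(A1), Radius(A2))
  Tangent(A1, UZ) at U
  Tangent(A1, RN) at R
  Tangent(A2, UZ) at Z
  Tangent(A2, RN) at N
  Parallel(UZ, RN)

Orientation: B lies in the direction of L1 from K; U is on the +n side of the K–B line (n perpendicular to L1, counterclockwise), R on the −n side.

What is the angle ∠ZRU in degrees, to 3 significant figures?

82.4°

The slot axis is L1's direction at 16.3°, so u = (cos 16.3°, sin 16.3°) = (0.960, 0.281) and n = (−sin 16.3°, cos 16.3°) = (-0.281, 0.960). K is at the origin and B lies 62.8 along u from K, so B = 62.8·u = (60.3, 17.6). Tangency of A1 to both parallel lines with radius 4.2 puts U and R at K ± 4.2·n: U = (-1.18, 4.03), R = (1.18, -4.03). Equal radii place Z and N the same way about B: Z = B + 4.2·n = (59.1, 21.7), N = B − 4.2·n = (61.5, 13.6). Then cos ∠ZRU = RZ·RU / (|RZ||RU|), giving 82.4°.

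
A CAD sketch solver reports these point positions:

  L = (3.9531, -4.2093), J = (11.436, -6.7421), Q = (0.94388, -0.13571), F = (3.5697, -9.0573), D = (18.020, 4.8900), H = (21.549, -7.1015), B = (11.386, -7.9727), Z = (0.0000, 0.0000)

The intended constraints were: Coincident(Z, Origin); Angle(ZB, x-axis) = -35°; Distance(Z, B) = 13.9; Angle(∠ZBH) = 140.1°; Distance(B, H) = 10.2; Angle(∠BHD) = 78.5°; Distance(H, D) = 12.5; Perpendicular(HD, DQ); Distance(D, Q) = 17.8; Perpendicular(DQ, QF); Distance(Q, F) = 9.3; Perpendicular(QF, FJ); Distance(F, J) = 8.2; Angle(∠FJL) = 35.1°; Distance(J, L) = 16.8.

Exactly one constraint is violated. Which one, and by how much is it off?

Distance(J, L) = 16.8 — off by 8.90.

Z = (0.00, 0.00) ✓; ZB at -35.00° ✓; |ZB| = 13.90 ✓; ∠ZBH = 140.1° ✓; |BH| = 10.20 ✓; ∠BHD = 78.50° ✓; |HD| = 12.50 ✓; ∠(HD, DQ) = 90.00° ✓; |DQ| = 17.80 ✓; ∠(DQ, QF) = 90.00° ✓; |QF| = 9.300 ✓; ∠(QF, FJ) = 90.00° ✓; |FJ| = 8.200 ✓; ∠FJL = 35.10° ✓; |JL| = 7.900 ✗.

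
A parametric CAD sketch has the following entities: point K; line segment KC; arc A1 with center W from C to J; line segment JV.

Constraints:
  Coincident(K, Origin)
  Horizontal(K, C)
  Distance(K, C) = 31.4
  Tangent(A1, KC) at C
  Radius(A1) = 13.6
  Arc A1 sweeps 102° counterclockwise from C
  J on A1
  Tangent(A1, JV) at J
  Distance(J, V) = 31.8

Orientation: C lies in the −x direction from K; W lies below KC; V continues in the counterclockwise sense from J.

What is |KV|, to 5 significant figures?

60.912

K is at the origin; KC is horizontal with |KC| = 31.4 and C on the −x side, so C = (-31.400, 0.0000). Since A1 is tangent to KC there, WC ⟂ KC, so W = C + (0, -13.6) = (-31.400, -13.600). On A1, C sits at bearing 90° from W; a 102° counterclockwise sweep puts J at bearing 192°, so J = W + 13.6·(cos 192°, sin 192°) = (-44.703, -16.428). The tangent condition forces WJ to be normal to JV, so JV runs along (−sin 192°, cos 192°); with |JV| = 31.8, V = (-38.091, -47.533). Then |KV| = |V − K| = 60.912.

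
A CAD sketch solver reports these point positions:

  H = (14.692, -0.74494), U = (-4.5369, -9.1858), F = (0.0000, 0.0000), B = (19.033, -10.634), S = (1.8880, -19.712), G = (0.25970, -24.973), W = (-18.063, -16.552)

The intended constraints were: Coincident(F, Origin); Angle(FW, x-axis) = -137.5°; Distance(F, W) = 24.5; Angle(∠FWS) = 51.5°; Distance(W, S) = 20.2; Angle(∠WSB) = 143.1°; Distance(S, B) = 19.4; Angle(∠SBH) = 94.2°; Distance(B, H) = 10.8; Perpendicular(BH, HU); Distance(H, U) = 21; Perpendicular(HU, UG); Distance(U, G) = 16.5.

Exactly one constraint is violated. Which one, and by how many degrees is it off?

Perpendicular(HU, UG) — off by 6.80°.

F = (0.00, 0.00) ✓; FW at -137.5° ✓; |FW| = 24.50 ✓; ∠FWS = 51.50° ✓; |WS| = 20.20 ✓; ∠WSB = 143.1° ✓; |SB| = 19.40 ✓; ∠SBH = 94.20° ✓; |BH| = 10.80 ✓; ∠(BH, HU) = 90.00° ✓; |HU| = 21.00 ✓; ∠(HU, UG) = 83.20° ✗; |UG| = 16.50 ✓.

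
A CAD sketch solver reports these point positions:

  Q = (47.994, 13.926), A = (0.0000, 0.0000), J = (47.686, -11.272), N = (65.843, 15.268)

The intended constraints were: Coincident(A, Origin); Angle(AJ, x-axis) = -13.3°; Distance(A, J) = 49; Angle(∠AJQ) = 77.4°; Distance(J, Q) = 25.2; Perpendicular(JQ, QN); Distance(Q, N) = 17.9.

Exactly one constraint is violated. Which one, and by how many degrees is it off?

Perpendicular(JQ, QN) — off by 5.00°.

A = (0.00, 0.00) ✓; AJ at -13.30° ✓; |AJ| = 49.00 ✓; ∠AJQ = 77.40° ✓; |JQ| = 25.20 ✓; ∠(JQ, QN) = 85.00° ✗; |QN| = 17.90 ✓.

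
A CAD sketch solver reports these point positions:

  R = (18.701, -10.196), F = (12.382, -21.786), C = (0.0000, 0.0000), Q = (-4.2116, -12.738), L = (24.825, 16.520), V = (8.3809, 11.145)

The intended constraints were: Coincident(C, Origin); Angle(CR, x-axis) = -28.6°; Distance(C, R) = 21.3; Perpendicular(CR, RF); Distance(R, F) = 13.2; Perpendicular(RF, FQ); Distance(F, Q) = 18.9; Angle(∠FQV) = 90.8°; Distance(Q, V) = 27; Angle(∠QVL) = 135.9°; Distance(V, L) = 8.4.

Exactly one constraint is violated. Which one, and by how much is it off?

Distance(V, L) = 8.4 — off by 8.90.

C = (0.00, 0.00) ✓; CR at -28.60° ✓; |CR| = 21.30 ✓; ∠(CR, RF) = 90.00° ✓; |RF| = 13.20 ✓; ∠(RF, FQ) = 90.00° ✓; |FQ| = 18.90 ✓; ∠FQV = 90.80° ✓; |QV| = 27.00 ✓; ∠QVL = 135.9° ✓; |VL| = 17.30 ✗.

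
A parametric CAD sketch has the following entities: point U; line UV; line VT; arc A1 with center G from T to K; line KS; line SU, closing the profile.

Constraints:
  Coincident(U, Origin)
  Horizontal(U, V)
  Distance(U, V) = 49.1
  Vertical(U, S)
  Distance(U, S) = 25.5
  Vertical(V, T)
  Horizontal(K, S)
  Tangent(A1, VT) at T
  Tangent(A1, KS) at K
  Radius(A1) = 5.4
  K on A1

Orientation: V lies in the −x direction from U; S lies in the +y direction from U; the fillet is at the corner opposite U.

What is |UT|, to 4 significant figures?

53.05

U is at the origin; U and V share the same y with |UV| = 49.1 and V on the −x side, so V = (-49.10, 0.000). U and S share the same x with |US| = 25.5 and S on the +y side, so S = (0.000, 25.50). The virtual corner opposite U is at (-49.10, 25.50). A1 meets VT tangentially, so GT is at right angles to VT and tangency of A1 to KS means the radius GK is perpendicular to KS, with radius 5.4, so the center G sits 5.4 in from both sides at G = (-43.70, 20.10). That places the tangent points at T = (-49.10, 20.10) on VT and K = (-43.70, 25.50) on KS. Then |UT| = |T − U| = 53.05.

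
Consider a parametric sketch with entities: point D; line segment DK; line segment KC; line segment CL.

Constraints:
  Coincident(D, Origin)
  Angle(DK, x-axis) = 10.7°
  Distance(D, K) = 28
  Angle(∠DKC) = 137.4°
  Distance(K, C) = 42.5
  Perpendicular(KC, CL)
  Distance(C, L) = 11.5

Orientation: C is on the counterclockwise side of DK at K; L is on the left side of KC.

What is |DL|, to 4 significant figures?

63.55

∠DKC = 137.4°, so KC runs at 10.7° + (180° − 137.4°) = 53.30° from the x-axis; with |KC| = 42.5, C = K + 42.5·(cos 53.30°, sin 53.30°) = (52.91, 39.27). KC ⟂ CL; with |CL| = 11.5 on the left of KC, L = C + 11.5·(-0.8018, 0.5976) = (43.69, 46.15). Then |DL| = |L − D| = 63.55.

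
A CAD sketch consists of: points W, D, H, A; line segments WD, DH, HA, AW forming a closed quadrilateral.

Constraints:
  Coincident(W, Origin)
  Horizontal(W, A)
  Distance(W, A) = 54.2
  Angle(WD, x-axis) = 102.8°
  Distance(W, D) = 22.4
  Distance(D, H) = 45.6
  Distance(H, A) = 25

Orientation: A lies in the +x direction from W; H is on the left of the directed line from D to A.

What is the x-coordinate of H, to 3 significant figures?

40.6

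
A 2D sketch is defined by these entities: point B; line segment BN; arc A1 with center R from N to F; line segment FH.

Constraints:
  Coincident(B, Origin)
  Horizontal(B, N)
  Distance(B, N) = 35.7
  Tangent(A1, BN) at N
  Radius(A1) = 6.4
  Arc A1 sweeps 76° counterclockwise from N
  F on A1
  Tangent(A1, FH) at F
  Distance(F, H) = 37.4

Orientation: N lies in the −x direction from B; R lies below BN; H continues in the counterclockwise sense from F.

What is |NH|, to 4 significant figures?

43.88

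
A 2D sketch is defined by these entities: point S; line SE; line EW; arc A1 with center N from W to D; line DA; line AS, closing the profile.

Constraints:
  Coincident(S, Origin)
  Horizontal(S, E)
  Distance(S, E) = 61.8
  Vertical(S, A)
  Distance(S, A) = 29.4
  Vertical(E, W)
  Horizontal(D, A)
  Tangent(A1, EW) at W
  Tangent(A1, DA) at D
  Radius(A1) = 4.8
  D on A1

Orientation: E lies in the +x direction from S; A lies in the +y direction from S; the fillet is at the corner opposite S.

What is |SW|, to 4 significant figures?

66.52

S is at the origin; SE is horizontal with |SE| = 61.8 and E on the +x side, so E = (61.80, 0.000). SA is vertical with |SA| = 29.4 and A on the +y side, so A = (0.000, 29.40). The virtual corner opposite S is at (61.80, 29.40). A1 meets EW tangentially, so NW is at right angles to EW and since A1 is tangent to DA there, ND ⟂ DA, with radius 4.8, so the center N sits 4.8 in from both sides at N = (57.00, 24.60). That places the tangent points at W = (61.80, 24.60) on EW and D = (57.00, 29.40) on DA. Then |SW| = |W − S| = 66.52.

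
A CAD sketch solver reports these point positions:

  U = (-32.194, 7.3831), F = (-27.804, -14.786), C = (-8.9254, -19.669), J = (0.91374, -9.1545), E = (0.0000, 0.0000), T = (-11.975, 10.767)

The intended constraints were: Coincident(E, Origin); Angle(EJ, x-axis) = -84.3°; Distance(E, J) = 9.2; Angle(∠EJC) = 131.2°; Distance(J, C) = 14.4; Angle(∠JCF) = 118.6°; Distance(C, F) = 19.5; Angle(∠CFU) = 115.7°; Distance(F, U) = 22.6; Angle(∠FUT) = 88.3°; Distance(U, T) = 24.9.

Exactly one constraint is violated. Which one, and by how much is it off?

Distance(U, T) = 24.9 — off by 4.40.

E = (0.00, 0.00) ✓; EJ at -84.30° ✓; |EJ| = 9.200 ✓; ∠EJC = 131.2° ✓; |JC| = 14.40 ✓; ∠JCF = 118.6° ✓; |CF| = 19.50 ✓; ∠CFU = 115.7° ✓; |FU| = 22.60 ✓; ∠FUT = 88.30° ✓; |UT| = 20.50 ✗.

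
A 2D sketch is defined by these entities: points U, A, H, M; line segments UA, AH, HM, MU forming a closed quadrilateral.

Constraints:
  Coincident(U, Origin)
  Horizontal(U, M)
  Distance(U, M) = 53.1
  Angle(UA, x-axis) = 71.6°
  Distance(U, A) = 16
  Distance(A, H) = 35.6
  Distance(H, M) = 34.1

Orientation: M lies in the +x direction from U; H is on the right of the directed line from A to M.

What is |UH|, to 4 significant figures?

27.68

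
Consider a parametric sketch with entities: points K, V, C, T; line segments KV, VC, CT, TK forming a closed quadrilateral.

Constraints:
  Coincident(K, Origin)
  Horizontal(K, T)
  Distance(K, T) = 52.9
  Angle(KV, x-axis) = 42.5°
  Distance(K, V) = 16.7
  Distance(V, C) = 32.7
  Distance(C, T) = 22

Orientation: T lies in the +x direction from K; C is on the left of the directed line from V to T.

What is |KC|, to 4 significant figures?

48.18

Checks: K = (0.00, 0.00) ✓; |VC| = 32.70 ✓; |CT| = 22.00 ✓.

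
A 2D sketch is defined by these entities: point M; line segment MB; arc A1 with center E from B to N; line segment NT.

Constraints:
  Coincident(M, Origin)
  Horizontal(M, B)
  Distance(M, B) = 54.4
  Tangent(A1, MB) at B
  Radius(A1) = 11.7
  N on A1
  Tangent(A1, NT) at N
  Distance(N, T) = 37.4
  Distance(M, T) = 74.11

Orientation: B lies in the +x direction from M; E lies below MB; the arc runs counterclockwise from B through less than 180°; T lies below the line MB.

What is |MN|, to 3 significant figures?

45.7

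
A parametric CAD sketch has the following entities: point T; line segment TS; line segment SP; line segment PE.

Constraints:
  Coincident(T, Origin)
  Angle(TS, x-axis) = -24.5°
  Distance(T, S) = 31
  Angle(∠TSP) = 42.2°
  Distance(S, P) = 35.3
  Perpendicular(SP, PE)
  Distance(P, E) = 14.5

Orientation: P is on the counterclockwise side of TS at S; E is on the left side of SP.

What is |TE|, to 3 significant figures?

13.9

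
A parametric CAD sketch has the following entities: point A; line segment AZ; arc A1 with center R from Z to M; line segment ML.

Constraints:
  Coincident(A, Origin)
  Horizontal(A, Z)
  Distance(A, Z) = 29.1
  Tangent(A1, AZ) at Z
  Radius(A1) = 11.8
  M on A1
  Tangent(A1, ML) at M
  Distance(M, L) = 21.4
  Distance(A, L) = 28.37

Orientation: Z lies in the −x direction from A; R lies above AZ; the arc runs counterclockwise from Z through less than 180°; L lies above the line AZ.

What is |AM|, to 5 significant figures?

19.609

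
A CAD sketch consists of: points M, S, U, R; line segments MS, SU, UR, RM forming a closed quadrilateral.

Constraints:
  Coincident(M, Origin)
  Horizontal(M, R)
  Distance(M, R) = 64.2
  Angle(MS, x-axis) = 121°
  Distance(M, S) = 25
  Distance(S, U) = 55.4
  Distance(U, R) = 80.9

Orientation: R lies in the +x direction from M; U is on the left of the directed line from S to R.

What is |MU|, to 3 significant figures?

69.5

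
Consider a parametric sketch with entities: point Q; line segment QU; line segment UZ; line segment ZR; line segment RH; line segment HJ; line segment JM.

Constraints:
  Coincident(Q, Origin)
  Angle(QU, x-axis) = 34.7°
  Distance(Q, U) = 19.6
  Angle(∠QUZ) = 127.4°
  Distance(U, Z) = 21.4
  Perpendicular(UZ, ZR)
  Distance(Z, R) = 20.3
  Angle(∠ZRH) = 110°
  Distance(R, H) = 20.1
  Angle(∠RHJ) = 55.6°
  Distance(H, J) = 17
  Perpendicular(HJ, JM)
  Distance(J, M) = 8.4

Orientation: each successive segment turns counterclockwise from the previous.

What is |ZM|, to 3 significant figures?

14.4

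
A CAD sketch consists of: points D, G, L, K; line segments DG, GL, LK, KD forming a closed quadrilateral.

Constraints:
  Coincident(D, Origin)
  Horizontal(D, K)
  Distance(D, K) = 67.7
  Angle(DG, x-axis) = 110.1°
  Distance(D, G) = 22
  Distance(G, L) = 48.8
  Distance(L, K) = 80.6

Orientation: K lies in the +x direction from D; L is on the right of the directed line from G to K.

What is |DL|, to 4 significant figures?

29.21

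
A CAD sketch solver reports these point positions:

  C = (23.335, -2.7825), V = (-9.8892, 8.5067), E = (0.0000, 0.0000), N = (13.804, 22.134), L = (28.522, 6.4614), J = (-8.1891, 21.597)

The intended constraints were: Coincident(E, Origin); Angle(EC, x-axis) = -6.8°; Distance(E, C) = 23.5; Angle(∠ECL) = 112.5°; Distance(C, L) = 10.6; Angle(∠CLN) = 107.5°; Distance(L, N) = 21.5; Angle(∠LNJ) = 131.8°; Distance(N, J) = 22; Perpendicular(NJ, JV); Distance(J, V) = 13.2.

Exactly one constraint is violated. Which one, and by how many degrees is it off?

Perpendicular(NJ, JV) — off by 8.80°.

E = (0.00, 0.00) ✓; EC at -6.800° ✓; |EC| = 23.50 ✓; ∠ECL = 112.5° ✓; |CL| = 10.60 ✓; ∠CLN = 107.5° ✓; |LN| = 21.50 ✓; ∠LNJ = 131.8° ✓; |NJ| = 22.00 ✓; ∠(NJ, JV) = 81.20° ✗; |JV| = 13.20 ✓.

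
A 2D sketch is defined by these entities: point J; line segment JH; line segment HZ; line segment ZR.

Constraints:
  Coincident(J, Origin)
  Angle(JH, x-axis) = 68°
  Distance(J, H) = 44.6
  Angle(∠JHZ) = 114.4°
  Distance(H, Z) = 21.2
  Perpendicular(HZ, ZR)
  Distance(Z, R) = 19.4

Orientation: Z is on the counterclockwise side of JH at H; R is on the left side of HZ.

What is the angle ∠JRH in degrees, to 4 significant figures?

70.63°

J is at the origin; JH runs at 68.0° with length 44.6, so H = 44.6·(cos 68.0°, sin 68.0°) = (16.71, 41.35). ∠JHZ = 114.4°, so HZ runs at 68.0° + (180° − 114.4°) = 133.6° from the x-axis; with |HZ| = 21.2, Z = H + 21.2·(cos 133.6°, sin 133.6°) = (2.088, 56.70). HZ is perpendicular to ZR; with |ZR| = 19.4 on the left of HZ, R = Z + 19.4·(-0.7242, -0.6896) = (-11.96, 43.33). Then cos ∠JRH = RJ·RH / (|RJ||RH|), giving 70.63°.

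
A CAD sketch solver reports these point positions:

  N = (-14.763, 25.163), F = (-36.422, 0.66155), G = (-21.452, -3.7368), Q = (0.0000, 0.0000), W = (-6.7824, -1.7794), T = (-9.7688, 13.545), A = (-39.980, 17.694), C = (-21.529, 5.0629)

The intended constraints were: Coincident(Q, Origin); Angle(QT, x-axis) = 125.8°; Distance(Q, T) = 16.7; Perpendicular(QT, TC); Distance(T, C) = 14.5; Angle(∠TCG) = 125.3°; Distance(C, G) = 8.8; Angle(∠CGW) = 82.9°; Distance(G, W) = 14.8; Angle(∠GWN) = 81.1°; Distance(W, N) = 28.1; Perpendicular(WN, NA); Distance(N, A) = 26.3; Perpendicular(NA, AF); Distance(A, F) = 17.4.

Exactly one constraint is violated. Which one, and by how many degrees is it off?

Perpendicular(NA, AF) — off by 4.70°.

Q = (0.00, 0.00) ✓; QT at 125.8° ✓; |QT| = 16.70 ✓; ∠(QT, TC) = 90.00° ✓; |TC| = 14.50 ✓; ∠TCG = 125.3° ✓; |CG| = 8.800 ✓; ∠CGW = 82.90° ✓; |GW| = 14.80 ✓; ∠GWN = 81.10° ✓; |WN| = 28.10 ✓; ∠(WN, NA) = 90.00° ✓; |NA| = 26.30 ✓; ∠(NA, AF) = 85.30° ✗; |AF| = 17.40 ✓.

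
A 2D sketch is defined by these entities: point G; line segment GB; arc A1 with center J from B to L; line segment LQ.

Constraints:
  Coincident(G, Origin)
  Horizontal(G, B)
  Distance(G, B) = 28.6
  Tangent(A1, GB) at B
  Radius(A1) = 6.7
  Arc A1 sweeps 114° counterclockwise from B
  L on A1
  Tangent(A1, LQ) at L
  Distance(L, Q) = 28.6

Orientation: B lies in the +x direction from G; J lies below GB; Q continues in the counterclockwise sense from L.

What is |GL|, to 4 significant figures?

24.38

G is at the origin; G and B share the same y with |GB| = 28.6 and B on the +x side, so B = (28.60, 0.000). A1 meets GB tangentially, so JB is at right angles to GB, so J = B + (0, -6.7) = (28.60, -6.700). On A1, B sits at bearing 90° from J; a 114° counterclockwise sweep puts L at bearing 204°, so L = J + 6.7·(cos 204°, sin 204°) = (22.48, -9.425). Then |GL| = |L − G| = 24.38.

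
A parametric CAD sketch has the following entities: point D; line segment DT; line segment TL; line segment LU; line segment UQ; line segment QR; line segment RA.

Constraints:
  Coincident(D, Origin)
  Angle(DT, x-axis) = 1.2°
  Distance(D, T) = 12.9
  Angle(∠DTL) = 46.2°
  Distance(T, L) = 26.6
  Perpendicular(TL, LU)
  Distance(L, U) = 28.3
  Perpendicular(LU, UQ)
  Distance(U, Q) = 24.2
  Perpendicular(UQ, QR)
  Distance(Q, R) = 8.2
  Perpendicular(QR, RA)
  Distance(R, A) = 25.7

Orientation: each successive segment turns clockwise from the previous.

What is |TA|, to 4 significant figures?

34.55

The perpendicularity gives QR at right angles to UQ, so QR runs at -42.60°; with |QR| = 8.2, R = (-3.523, 12.11). QR is perpendicular to RA, so RA runs at -132.6°; with |RA| = 25.7, A = (-20.92, -6.809). Then |TA| = |A − T| = 34.55.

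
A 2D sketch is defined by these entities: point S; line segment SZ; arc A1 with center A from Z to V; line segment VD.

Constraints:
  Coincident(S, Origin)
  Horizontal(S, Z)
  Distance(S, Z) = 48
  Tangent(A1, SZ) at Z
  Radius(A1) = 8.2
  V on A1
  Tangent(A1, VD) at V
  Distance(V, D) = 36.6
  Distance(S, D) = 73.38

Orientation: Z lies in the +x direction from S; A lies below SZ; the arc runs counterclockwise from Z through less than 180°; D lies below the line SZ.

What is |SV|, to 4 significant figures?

42.61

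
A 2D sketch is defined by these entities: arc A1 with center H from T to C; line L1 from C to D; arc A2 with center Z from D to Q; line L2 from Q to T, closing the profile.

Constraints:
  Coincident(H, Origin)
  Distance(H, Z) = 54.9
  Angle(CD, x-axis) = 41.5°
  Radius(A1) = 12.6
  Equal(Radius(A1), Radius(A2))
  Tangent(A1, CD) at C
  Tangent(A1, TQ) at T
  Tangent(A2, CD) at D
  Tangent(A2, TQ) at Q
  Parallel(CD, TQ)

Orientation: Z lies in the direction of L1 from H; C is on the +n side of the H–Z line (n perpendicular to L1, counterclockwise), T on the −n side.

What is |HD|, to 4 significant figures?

56.33

The slot axis is L1's direction at 41.5°, so u = (cos 41.5°, sin 41.5°) = (0.7490, 0.6626) and n = (−sin 41.5°, cos 41.5°) = (-0.6626, 0.7490). H is at the origin and Z lies 54.9 along u from H, so Z = 54.9·u = (41.12, 36.38). Tangency of A1 to both parallel lines with radius 12.6 puts C and T at H ± 12.6·n: C = (-8.349, 9.437), T = (8.349, -9.437). Equal radii place D and Q the same way about Z: D = Z + 12.6·n = (32.77, 45.81), Q = Z − 12.6·n = (49.47, 26.94). Then |HD| = |D − H| = 56.33.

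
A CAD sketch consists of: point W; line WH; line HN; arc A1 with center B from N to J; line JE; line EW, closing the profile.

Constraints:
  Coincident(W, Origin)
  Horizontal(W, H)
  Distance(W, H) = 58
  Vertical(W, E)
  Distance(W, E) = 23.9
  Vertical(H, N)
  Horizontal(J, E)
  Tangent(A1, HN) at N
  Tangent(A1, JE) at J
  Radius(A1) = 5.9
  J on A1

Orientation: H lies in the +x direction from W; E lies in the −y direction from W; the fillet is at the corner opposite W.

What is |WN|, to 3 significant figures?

60.7

W is at the origin; WH is horizontal with |WH| = 58.0 and H on the +x side, so H = (58.0, 0.00). WE is vertical with |WE| = 23.9 and E on the −y side, so E = (0.00, -23.9). The virtual corner opposite W is at (58.0, -23.9). Tangency of A1 to HN means the radius BN is perpendicular to HN and since A1 is tangent to JE there, BJ ⟂ JE, with radius 5.9, so the center B sits 5.9 in from both sides at B = (52.1, -18.0). That places the tangent points at N = (58.0, -18.0) on HN and J = (52.1, -23.9) on JE. Then |WN| = |N − W| = 60.7.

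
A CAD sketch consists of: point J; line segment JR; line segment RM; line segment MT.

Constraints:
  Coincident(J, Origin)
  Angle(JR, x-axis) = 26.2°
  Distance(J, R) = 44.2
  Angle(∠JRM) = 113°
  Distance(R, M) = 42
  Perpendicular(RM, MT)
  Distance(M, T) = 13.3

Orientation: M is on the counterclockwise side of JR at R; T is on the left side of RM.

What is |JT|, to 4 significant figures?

65.29

J is at the origin; JR runs at 26.2° with length 44.2, so R = 44.2·(cos 26.2°, sin 26.2°) = (39.66, 19.51). ∠JRM = 113.0°, so RM runs at 26.2° + (180° − 113.0°) = 93.20° from the x-axis; with |RM| = 42.0, M = R + 42.0·(cos 93.20°, sin 93.20°) = (37.31, 61.45). RM ⟂ MT; with |MT| = 13.3 on the left of RM, T = M + 13.3·(-0.9984, -0.05582) = (24.04, 60.71). Then |JT| = |T − J| = 65.29.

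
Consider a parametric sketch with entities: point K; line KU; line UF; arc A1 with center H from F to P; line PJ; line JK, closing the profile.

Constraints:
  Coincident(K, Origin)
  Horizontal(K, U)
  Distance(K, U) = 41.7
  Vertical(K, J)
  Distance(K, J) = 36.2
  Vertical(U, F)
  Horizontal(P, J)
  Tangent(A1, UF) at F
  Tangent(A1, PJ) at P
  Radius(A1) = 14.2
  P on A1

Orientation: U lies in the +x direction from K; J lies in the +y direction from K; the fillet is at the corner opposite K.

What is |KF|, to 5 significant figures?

47.148

K is at the origin; K and U share the same y with |KU| = 41.7 and U on the +x side, so U = (41.700, 0.0000). KJ is vertical with |KJ| = 36.2 and J on the +y side, so J = (0.0000, 36.200). The virtual corner opposite K is at (41.700, 36.200). Tangency of A1 to UF means the radius HF is perpendicular to UF and since A1 is tangent to PJ there, HP ⟂ PJ, with radius 14.2, so the center H sits 14.2 in from both sides at H = (27.500, 22.000). That places the tangent points at F = (41.700, 22.000) on UF and P = (27.500, 36.200) on PJ. Then |KF| = |F − K| = 47.148.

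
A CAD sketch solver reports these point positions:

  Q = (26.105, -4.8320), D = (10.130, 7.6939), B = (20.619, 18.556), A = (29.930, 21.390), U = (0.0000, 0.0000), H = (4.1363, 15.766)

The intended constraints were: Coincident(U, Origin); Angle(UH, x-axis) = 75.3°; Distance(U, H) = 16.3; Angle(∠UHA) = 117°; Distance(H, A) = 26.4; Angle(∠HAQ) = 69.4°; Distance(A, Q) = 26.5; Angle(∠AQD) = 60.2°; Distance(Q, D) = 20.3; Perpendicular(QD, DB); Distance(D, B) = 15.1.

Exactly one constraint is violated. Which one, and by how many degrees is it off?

Perpendicular(QD, DB) — off by 5.90°.

U = (0.00, 0.00) ✓; UH at 75.30° ✓; |UH| = 16.30 ✓; ∠UHA = 117.0° ✓; |HA| = 26.40 ✓; ∠HAQ = 69.40° ✓; |AQ| = 26.50 ✓; ∠AQD = 60.20° ✓; |QD| = 20.30 ✓; ∠(QD, DB) = 95.90° ✗; |DB| = 15.10 ✓.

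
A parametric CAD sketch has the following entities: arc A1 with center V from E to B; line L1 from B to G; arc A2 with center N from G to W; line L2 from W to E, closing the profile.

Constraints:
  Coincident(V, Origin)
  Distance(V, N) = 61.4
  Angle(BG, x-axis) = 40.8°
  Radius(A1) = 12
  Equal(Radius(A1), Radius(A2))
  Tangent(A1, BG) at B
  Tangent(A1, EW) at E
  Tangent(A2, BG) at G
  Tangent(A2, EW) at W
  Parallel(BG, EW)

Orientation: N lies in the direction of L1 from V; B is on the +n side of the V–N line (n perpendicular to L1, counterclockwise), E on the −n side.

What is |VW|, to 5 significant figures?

62.562

Tangency of A1 to both parallel lines with radius 12.0 puts B and E at V ± 12.0·n: B = (-7.8410, 9.0839), E = (7.8410, -9.0839). Equal radii place G and W the same way about N: G = N + 12.0·n = (38.638, 49.204), W = N − 12.0·n = (54.321, 31.036). Then |VW| = |W − V| = 62.562.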